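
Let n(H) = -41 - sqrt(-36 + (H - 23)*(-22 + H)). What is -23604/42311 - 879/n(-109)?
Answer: -1892478429/658993825 + 1758*sqrt(4314)/15575 ≈ 4.5419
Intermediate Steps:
n(H) = -41 - sqrt(-36 + (-23 + H)*(-22 + H))
-23604/42311 - 879/n(-109) = -23604/42311 - 879/(-41 - sqrt(470 + (-109)**2 - 45*(-109))) = -23604*1/42311 - 879/(-41 - sqrt(470 + 11881 + 4905)) = -23604/42311 - 879/(-41 - sqrt(17256)) = -23604/42311 - 879/(-41 - 2*sqrt(4314))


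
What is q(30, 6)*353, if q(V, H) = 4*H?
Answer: 8472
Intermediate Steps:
q(30, 6)*353 = (4*6)*353 = 24*353 = 8472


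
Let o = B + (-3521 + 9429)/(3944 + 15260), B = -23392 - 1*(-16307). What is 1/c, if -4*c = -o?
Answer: -4801/8503402 ≈ -0.00056460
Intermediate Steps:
B = -7085 (B = -23392 + 16307 = -7085)
o = -34013608/4801 (o = -7085 + (-3521 + 9429)/(3944 + 15260) = -7085 + 5908/19204 = -7085 + 5908*(1/19204) = -7085 + 1477/4801 = -34013608/4801 ≈ -7084.7)
c = -8503402/4801 (c = -(-1)*(-34013608)/(4*4801) = -¼*34013608/4801 = -8503402/4801 ≈ -1771.2)
1/c = 1/(-8503402/4801) = -4801/8503402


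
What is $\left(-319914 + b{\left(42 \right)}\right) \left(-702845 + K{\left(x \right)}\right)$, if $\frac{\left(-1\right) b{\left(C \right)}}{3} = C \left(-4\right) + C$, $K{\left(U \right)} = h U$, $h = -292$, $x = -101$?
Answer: $215160524208$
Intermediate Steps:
$K{\left(U \right)} = - 292 U$
$b{\left(C \right)} = 9 C$ ($b{\left(C \right)} = - 3 \left(C \left(-4\right) + C\right) = - 3 \left(- 4 C + C\right) = - 3 \left(- 3 C\right) = 9 C$)
$\left(-319914 + b{\left(42 \right)}\right) \left(-702845 + K{\left(x \right)}\right) = \left(-319914 + 9 \cdot 42\right) \left(-702845 - -29492\right) = \left(-319914 + 378\right) \left(-702845 + 29492\right) = \left(-319536\right) \left(-673353\right) = 215160524208$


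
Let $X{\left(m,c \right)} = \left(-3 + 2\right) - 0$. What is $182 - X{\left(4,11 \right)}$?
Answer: $183$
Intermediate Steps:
$X{\left(m,c \right)} = -1$ ($X{\left(m,c \right)} = -1 + 0 = -1$)
$182 - X{\left(4,11 \right)} = 182 - -1 = 182 + 1 = 183$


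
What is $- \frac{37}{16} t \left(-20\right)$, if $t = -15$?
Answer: $- \frac{2775}{4} \approx -693.75$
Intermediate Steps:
$- \frac{37}{16} t \left(-20\right) = - \frac{37}{16} \left(-15\right) \left(-20\right) = \left(-37\right) \frac{1}{16} \left(-15\right) \left(-20\right) = \left(- \frac{37}{16}\right) \left(-15\right) \left(-20\right) = \frac{555}{16} \left(-20\right) = - \frac{2775}{4}$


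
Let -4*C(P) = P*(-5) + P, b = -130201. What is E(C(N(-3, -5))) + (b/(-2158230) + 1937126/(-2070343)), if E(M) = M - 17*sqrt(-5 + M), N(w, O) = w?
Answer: -17316031836707/4468276372890 - 34*I*sqrt(2) ≈ -3.8753 - 48.083*I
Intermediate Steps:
C(P) = P (C(P) = -(P*(-5) + P)/4 = -(-5*P + P)/4 = -(-1)*P = P)
E(C(N(-3, -5))) + (b/(-2158230) + 1937126/(-2070343)) = (-3 - 17*sqrt(-5 - 3)) + (-130201/(-2158230) + 1937126/(-2070343)) = (-3 - 34*I*sqrt(2)) + (-130201*(-1/2158230) + 1937126*(-1/2070343)) = (-3 - 34*I*sqrt(2)) + (130201/2158230 - 1937126/2070343) = (-3 - 34*I*sqrt(2)) - 3911202718037/4468276372890 = -17316031836707/4468276372890 - 34*I*sqrt(2)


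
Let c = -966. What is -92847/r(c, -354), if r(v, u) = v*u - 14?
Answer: -92847/341950 ≈ -0.27152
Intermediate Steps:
r(v, u) = -14 + u*v (r(v, u) = u*v - 14 = -14 + u*v)
-92847/r(c, -354) = -92847/(-14 - 354*(-966)) = -92847/(-14 + 341964) = -92847/341950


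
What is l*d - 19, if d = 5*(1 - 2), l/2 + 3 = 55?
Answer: -539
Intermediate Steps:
l = 104 (l = -6 + 2*55 = -6 + 110 = 104)
d = -5 (d = 5*(-1) = -5)
l*d - 19 = 104*(-5) - 19 = -520 - 19 = -539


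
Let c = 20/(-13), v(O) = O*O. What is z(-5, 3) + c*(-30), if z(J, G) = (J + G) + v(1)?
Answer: 587/13 ≈ 45.154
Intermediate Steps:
v(O) = O²
z(J, G) = 1 + G + J (z(J, G) = (J + G) + 1² = (G + J) + 1 = 1 + G + J)
c = -20/13 (c = 20*(-1/13) = -20/13 ≈ -1.5385)
z(-5, 3) + c*(-30) = (1 + 3 - 5) - 20/13*(-30) = -1 + 600/13 = 587/13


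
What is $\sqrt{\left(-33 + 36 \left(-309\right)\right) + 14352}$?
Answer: $3 \sqrt{355} \approx 56.524$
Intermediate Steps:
$\sqrt{\left(-33 + 36 \left(-309\right)\right) + 14352} = \sqrt{\left(-33 - 11124\right) + 14352} = \sqrt{-11157 + 14352} = \sqrt{3195} = 3 \sqrt{355}$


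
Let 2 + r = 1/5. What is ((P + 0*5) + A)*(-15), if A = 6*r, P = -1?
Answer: 177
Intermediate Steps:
r = -9/5 (r = -2 + 1/5 = -2 + 1*(⅕) = -2 + ⅕ = -9/5 ≈ -1.8000)
A = -54/5 (A = 6*(-9/5) = -54/5 ≈ -10.800)
((P + 0*5) + A)*(-15) = ((-1 + 0*5) - 54/5)*(-15) = ((-1 + 0) - 54/5)*(-15) = (-1 - 54/5)*(-15) = -59/5*(-15) = 177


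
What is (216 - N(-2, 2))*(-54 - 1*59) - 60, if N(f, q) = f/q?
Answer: -24581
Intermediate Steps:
(216 - N(-2, 2))*(-54 - 1*59) - 60 = (216 - (-2)/2)*(-54 - 1*59) - 60 = (216 - (-2)/2)*(-54 - 59) - 60 = (216 - 1*(-1))*(-113) - 60 = (216 + 1)*(-113) - 60 = 217*(-113) - 60 = -24521 - 60 = -24581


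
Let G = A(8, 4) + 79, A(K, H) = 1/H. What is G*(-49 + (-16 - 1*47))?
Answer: -8876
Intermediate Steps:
G = 317/4 (G = 1/4 + 79 = 317/4 ≈ 79.250)
G*(-49 + (-16 - 1*47)) = 317*(-49 + (-16 - 1*47))/4 = 317*(-49 + (-16 - 47))/4 = 317*(-49 - 63)/4 = (317/4)*(-112) = -8876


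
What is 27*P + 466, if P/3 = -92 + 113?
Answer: 2167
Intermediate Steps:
P = 63 (P = 3*(-92 + 113) = 3*21 = 63)
27*P + 466 = 27*63 + 466 = 1701 + 466 = 2167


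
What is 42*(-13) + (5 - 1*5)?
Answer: -546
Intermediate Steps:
42*(-13) + (5 - 1*5) = -546 + (5 - 5) = -546 + 0 = -546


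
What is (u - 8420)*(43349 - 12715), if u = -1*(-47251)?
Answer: 1189548854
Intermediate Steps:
u = 47251
(u - 8420)*(43349 - 12715) = (47251 - 8420)*(43349 - 12715) = 38831*30634 = 1189548854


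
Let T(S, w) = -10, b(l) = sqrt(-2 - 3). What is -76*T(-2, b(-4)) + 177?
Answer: 937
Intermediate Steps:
b(l) = I*sqrt(5) (b(l) = sqrt(-5) = I*sqrt(5))
-76*T(-2, b(-4)) + 177 = -76*(-10) + 177 = 760 + 177 = 937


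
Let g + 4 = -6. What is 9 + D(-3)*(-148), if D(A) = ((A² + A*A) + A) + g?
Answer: -731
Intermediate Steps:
g = -10 (g = -4 - 6 = -10)
D(A) = -10 + A + 2*A² (D(A) = ((A² + A*A) + A) - 10 = ((A² + A²) + A) - 10 = (2*A² + A) - 10 = (A + 2*A²) - 10 = -10 + A + 2*A²)
9 + D(-3)*(-148) = 9 + (-10 - 3 + 2*(-3)²)*(-148) = 9 + (-10 - 3 + 2*9)*(-148) = 9 + (-10 - 3 + 18)*(-148) = 9 + 5*(-148) = 9 - 740 = -731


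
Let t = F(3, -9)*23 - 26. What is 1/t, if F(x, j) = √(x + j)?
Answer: -13/1925 - 23*I*√6/3850 ≈ -0.0067532 - 0.014633*I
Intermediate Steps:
F(x, j) = √(j + x)
t = -26 + 23*I*√6 (t = √(-9 + 3)*23 - 26 = √(-6)*23 - 26 = (I*√6)*23 - 26 = 23*I*√6 - 26 = -26 + 23*I*√6 ≈ -26.0 + 56.338*I)
1/t = 1/(-26 + 23*I*√6)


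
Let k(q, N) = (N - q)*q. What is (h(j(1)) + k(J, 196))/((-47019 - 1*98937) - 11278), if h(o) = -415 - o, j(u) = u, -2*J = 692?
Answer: 93974/78617 ≈ 1.1953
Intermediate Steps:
J = -346 (J = -½*692 = -346)
k(q, N) = q*(N - q)
(h(j(1)) + k(J, 196))/((-47019 - 1*98937) - 11278) = ((-415 - 1*1) - 346*(196 - 1*(-346)))/((-47019 - 1*98937) - 11278) = ((-415 - 1) - 346*(196 + 346))/((-47019 - 98937) - 11278) = (-416 - 346*542)/(-145956 - 11278) = (-416 - 187532)/(-157234) = -187948*(-1/157234) = 93974/78617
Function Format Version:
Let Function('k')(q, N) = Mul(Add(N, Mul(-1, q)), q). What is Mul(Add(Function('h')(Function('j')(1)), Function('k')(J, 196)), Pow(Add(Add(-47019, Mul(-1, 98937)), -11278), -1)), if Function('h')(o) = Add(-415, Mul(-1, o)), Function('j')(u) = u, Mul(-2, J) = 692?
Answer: Rational(93974, 78617) ≈ 1.1953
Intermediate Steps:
J = -346 (J = Mul(Rational(-1, 2), 692) = -346)
Function('k')(q, N) = Mul(q, Add(N, Mul(-1, q)))
Mul(Add(Function('h')(Function('j')(1)), Function('k')(J, 196)), Pow(Add(Add(-47019, Mul(-1, 98937)), -11278), -1)) = Mul(Add(Add(-415, Mul(-1, 1)), Mul(-346, Add(196, Mul(-1, -346)))), Pow(Add(Add(-47019, Mul(-1, 98937)), -11278), -1)) = Mul(Add(Add(-415, -1), Mul(-346, Add(196, 346))), Pow(Add(Add(-47019, -98937), -11278), -1)) = Mul(Add(-416, Mul(-346, 542)), Pow(Add(-145956, -11278), -1)) = Mul(Add(-416, -187532), Pow(-157234, -1)) = Mul(-187948, Rational(-1, 157234)) = Rational(93974, 78617)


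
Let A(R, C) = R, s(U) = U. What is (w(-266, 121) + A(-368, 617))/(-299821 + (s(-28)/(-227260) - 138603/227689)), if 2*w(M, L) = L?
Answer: 241082805425/235062876526658 ≈ 0.0010256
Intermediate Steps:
w(M, L) = L/2
(w(-266, 121) + A(-368, 617))/(-299821 + (s(-28)/(-227260) - 138603/227689)) = ((1/2)*121 - 368)/(-299821 + (-28/(-227260) - 138603/227689)) = (121/2 - 368)/(-299821 + (-28*(-1/227260) - 138603*1/227689)) = -615/(2*(-299821 + (7/56815 - 138603/227689))) = -615/(2*(-299821 - 715739602/1176013685)) = -615/(2*(-352594314789987/1176013685)) = -615/2*(-1176013685/352594314789987) = 241082805425/235062876526658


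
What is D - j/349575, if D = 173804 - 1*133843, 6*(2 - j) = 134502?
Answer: 2793877798/69915 ≈ 39961.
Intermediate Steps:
j = -22415 (j = 2 - ⅙*134502 = 2 - 22417 = -22415)
D = 39961 (D = 173804 - 133843 = 39961)
D - j/349575 = 39961 - (-22415)/349575 = 39961 - 1*(-4483/69915) = 39961 + 4483/69915 = 2793877798/69915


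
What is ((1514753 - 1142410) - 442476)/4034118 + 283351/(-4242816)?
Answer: -240105463991/2852670066048 ≈ -0.084169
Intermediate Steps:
((1514753 - 1142410) - 442476)/4034118 + 283351/(-4242816) = (372343 - 442476)*(1/4034118) + 283351*(-1/4242816) = -70133*1/4034118 - 283351/4242816 = -70133/4034118 - 283351/4242816 = -240105463991/2852670066048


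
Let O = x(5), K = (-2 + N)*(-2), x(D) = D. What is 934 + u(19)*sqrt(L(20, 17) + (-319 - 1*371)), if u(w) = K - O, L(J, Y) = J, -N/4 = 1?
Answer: 934 + 7*I*sqrt(670) ≈ 934.0 + 181.19*I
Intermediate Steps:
N = -4 (N = -4*1 = -4)
K = 12 (K = (-2 - 4)*(-2) = -6*(-2) = 12)
O = 5
u(w) = 7 (u(w) = 12 - 1*5 = 12 - 5 = 7)
934 + u(19)*sqrt(L(20, 17) + (-319 - 1*371)) = 934 + 7*sqrt(20 + (-319 - 1*371)) = 934 + 7*sqrt(20 + (-319 - 371)) = 934 + 7*sqrt(20 - 690) = 934 + 7*sqrt(-670) = 934 + 7*(I*sqrt(670)) = 934 + 7*I*sqrt(670)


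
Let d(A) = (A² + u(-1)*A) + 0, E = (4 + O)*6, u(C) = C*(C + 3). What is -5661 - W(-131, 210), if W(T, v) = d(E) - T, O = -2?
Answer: -5912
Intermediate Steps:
u(C) = C*(3 + C)
E = 12 (E = (4 - 2)*6 = 2*6 = 12)
d(A) = A² - 2*A (d(A) = (A² + (-(3 - 1))*A) + 0 = (A² + (-1*2)*A) + 0 = (A² - 2*A) + 0 = A² - 2*A)
W(T, v) = 120 - T (W(T, v) = 12*(-2 + 12) - T = 12*10 - T = 120 - T)
-5661 - W(-131, 210) = -5661 - (120 - 1*(-131)) = -5661 - (120 + 131) = -5661 - 1*251 = -5661 - 251 = -5912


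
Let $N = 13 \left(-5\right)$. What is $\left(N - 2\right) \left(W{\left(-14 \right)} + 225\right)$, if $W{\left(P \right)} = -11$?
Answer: $-14338$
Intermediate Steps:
$N = -65$
$\left(N - 2\right) \left(W{\left(-14 \right)} + 225\right) = \left(-65 - 2\right) \left(-11 + 225\right) = \left(-67\right) 214 = -14338$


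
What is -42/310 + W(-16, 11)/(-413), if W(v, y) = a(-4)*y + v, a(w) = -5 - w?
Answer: -4488/64015 ≈ -0.070109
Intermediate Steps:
W(v, y) = v - y (W(v, y) = (-5 - 1*(-4))*y + v = (-5 + 4)*y + v = -y + v = v - y)
-42/310 + W(-16, 11)/(-413) = -42/310 + (-16 - 1*11)/(-413) = -42*1/310 + (-16 - 11)*(-1/413) = -21/155 - 27*(-1/413) = -21/155 + 27/413 = -4488/64015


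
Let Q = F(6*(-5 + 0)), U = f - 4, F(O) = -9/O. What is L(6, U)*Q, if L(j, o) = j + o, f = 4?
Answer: 9/5 ≈ 1.8000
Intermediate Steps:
U = 0 (U = 4 - 4 = 0)
Q = 3/10 (Q = -9*1/(6*(-5 + 0)) = -9/(6*(-5)) = -9/(-30) = -9*(-1/30) = 3/10 ≈ 0.30000)
L(6, U)*Q = (6 + 0)*(3/10) = 6*(3/10) = 9/5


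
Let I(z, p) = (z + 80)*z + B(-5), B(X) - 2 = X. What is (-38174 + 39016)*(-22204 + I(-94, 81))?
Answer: -17590222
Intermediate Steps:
B(X) = 2 + X
I(z, p) = -3 + z*(80 + z) (I(z, p) = (z + 80)*z + (2 - 5) = (80 + z)*z - 3 = z*(80 + z) - 3 = -3 + z*(80 + z))
(-38174 + 39016)*(-22204 + I(-94, 81)) = (-38174 + 39016)*(-22204 + (-3 + (-94)² + 80*(-94))) = 842*(-22204 + (-3 + 8836 - 7520)) = 842*(-22204 + 1313) = 842*(-20891) = -17590222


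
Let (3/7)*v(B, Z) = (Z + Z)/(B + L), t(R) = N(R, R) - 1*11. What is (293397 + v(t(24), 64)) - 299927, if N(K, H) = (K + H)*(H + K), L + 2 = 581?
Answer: -7032698/1077 ≈ -6529.9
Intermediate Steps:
L = 579 (L = -2 + 581 = 579)
N(K, H) = (H + K)² (N(K, H) = (H + K)*(H + K) = (H + K)²)
t(R) = -11 + 4*R² (t(R) = (R + R)² - 1*11 = (2*R)² - 11 = 4*R² - 11 = -11 + 4*R²)
v(B, Z) = 14*Z/(3*(579 + B)) (v(B, Z) = 7*((Z + Z)/(B + 579))/3 = 7*((2*Z)/(579 + B))/3 = 7*(2*Z/(579 + B))/3 = 14*Z/(3*(579 + B)))
(293397 + v(t(24), 64)) - 299927 = (293397 + (14/3)*64/(579 + (-11 + 4*24²))) - 299927 = (293397 + (14/3)*64/(579 + (-11 + 4*576))) - 299927 = (293397 + (14/3)*64/(579 + (-11 + 2304))) - 299927 = (293397 + (14/3)*64/(579 + 2293)) - 299927 = (293397 + (14/3)*64/2872) - 299927 = (293397 + (14/3)*64*(1/2872)) - 299927 = (293397 + 112/1077) - 299927 = 315988681/1077 - 299927 = -7032698/1077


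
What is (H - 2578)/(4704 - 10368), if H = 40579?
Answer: -12667/1888 ≈ -6.7092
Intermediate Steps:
(H - 2578)/(4704 - 10368) = (40579 - 2578)/(4704 - 10368) = 38001/(-5664) = 38001*(-1/5664) = -12667/1888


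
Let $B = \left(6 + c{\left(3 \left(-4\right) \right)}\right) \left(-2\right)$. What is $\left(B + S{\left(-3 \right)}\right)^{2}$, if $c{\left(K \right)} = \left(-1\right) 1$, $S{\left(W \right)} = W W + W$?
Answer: $16$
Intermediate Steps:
$S{\left(W \right)} = W + W^{2}$ ($S{\left(W \right)} = W^{2} + W = W + W^{2}$)
$c{\left(K \right)} = -1$
$B = -10$ ($B = \left(6 - 1\right) \left(-2\right) = 5 \left(-2\right) = -10$)
$\left(B + S{\left(-3 \right)}\right)^{2} = \left(-10 - 3 \left(1 - 3\right)\right)^{2} = \left(-10 - -6\right)^{2} = \left(-10 + 6\right)^{2} = \left(-4\right)^{2} = 16$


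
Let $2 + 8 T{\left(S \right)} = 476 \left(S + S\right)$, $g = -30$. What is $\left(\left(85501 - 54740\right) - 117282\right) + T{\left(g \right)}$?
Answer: $- \frac{360365}{4} \approx -90091.0$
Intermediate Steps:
$T{\left(S \right)} = - \frac{1}{4} + 119 S$ ($T{\left(S \right)} = - \frac{1}{4} + \frac{476 \left(S + S\right)}{8} = - \frac{1}{4} + \frac{476 \cdot 2 S}{8} = - \frac{1}{4} + \frac{952 S}{8} = - \frac{1}{4} + 119 S$)
$\left(\left(85501 - 54740\right) - 117282\right) + T{\left(g \right)} = \left(\left(85501 - 54740\right) - 117282\right) + \left(- \frac{1}{4} + 119 \left(-30\right)\right) = \left(30761 - 117282\right) - \frac{14281}{4} = -86521 - \frac{14281}{4} = - \frac{360365}{4}$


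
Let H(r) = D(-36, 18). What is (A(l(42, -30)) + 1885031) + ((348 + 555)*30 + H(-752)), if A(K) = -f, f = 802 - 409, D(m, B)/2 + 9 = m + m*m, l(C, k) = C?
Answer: 1914230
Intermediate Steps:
D(m, B) = -18 + 2*m + 2*m² (D(m, B) = -18 + 2*(m + m*m) = -18 + 2*(m + m²) = -18 + (2*m + 2*m²) = -18 + 2*m + 2*m²)
H(r) = 2502 (H(r) = -18 + 2*(-36) + 2*(-36)² = -18 - 72 + 2*1296 = -18 - 72 + 2592 = 2502)
f = 393
A(K) = -393 (A(K) = -1*393 = -393)
(A(l(42, -30)) + 1885031) + ((348 + 555)*30 + H(-752)) = (-393 + 1885031) + ((348 + 555)*30 + 2502) = 1884638 + (903*30 + 2502) = 1884638 + (27090 + 2502) = 1884638 + 29592 = 1914230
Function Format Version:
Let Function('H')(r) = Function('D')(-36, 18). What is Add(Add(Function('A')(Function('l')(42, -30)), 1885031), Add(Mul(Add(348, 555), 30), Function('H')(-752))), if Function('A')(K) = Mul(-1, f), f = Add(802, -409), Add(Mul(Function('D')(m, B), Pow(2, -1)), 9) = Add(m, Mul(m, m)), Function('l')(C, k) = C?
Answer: 1914230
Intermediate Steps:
Function('D')(m, B) = Add(-18, Mul(2, m), Mul(2, Pow(m, 2))) (Function('D')(m, B) = Add(-18, Mul(2, Add(m, Mul(m, m)))) = Add(-18, Mul(2, Add(m, Pow(m, 2)))) = Add(-18, Add(Mul(2, m), Mul(2, Pow(m, 2)))) = Add(-18, Mul(2, m), Mul(2, Pow(m, 2))))
Function('H')(r) = 2502 (Function('H')(r) = Add(-18, Mul(2, -36), Mul(2, Pow(-36, 2))) = Add(-18, -72, Mul(2, 1296)) = Add(-18, -72, 2592) = 2502)
f = 393
Function('A')(K) = -393 (Function('A')(K) = Mul(-1, 393) = -393)
Add(Add(Function('A')(Function('l')(42, -30)), 1885031), Add(Mul(Add(348, 555), 30), Function('H')(-752))) = Add(Add(-393, 1885031), Add(Mul(Add(348, 555), 30), 2502)) = Add(1884638, Add(Mul(903, 30), 2502)) = Add(1884638, Add(27090, 2502)) = Add(1884638, 29592) = 1914230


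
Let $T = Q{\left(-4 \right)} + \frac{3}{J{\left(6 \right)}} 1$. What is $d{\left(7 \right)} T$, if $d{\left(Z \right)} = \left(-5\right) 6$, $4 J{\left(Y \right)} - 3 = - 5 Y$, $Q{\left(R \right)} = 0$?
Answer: $\frac{40}{3} \approx 13.333$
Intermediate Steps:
$J{\left(Y \right)} = \frac{3}{4} - \frac{5 Y}{4}$ ($J{\left(Y \right)} = \frac{3}{4} + \frac{\left(-5\right) Y}{4} = \frac{3}{4} - \frac{5 Y}{4}$)
$d{\left(Z \right)} = -30$
$T = - \frac{4}{9}$ ($T = 0 + \frac{3}{\frac{3}{4} - \frac{15}{2}} \cdot 1 = 0 + \frac{3}{- \frac{27}{4}} \cdot 1 = 0 + 3 \left(- \frac{4}{27}\right) 1 = 0 - \frac{4}{9} = - \frac{4}{9} \approx -0.44444$)
$d{\left(7 \right)} T = \left(-30\right) \left(- \frac{4}{9}\right) = \frac{40}{3}$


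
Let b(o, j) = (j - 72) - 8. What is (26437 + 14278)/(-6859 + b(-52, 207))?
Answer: -2395/396 ≈ -6.0480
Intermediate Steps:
b(o, j) = -80 + j (b(o, j) = (-72 + j) - 8 = -80 + j)
(26437 + 14278)/(-6859 + b(-52, 207)) = (26437 + 14278)/(-6859 + (-80 + 207)) = 40715/(-6859 + 127) = 40715/(-6732) = 40715*(-1/6732) = -2395/396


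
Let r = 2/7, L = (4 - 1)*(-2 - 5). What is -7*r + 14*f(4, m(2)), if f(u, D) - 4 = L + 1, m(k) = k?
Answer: -226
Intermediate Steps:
L = -21 (L = 3*(-7) = -21)
r = 2/7 (r = 2*(⅐) = 2/7 ≈ 0.28571)
f(u, D) = -16 (f(u, D) = 4 + (-21 + 1) = 4 - 20 = -16)
-7*r + 14*f(4, m(2)) = -7*2/7 + 14*(-16) = -2 - 224 = -226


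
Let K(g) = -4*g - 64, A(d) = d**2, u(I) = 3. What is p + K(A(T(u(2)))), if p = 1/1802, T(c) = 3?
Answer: -180199/1802 ≈ -99.999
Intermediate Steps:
K(g) = -64 - 4*g
p = 1/1802 ≈ 0.00055494
p + K(A(T(u(2)))) = 1/1802 + (-64 - 4*3**2) = 1/1802 + (-64 - 4*9) = 1/1802 + (-64 - 36) = 1/1802 - 100 = -180199/1802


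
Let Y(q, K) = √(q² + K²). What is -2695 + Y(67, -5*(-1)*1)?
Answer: -2695 + √4514 ≈ -2627.8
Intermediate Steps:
Y(q, K) = √(K² + q²)
-2695 + Y(67, -5*(-1)*1) = -2695 + √((-5*(-1)*1)² + 67²) = -2695 + √((5*1)² + 4489) = -2695 + √(5² + 4489) = -2695 + √(25 + 4489) = -2695 + √4514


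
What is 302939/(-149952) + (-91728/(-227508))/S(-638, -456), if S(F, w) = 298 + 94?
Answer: -5740496437/2842939968 ≈ -2.0192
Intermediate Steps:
S(F, w) = 392
302939/(-149952) + (-91728/(-227508))/S(-638, -456) = 302939/(-149952) - 91728/(-227508)/392 = 302939*(-1/149952) - 91728*(-1/227508)*(1/392) = -302939/149952 + (7644/18959)*(1/392) = -302939/149952 + 39/37918 = -5740496437/2842939968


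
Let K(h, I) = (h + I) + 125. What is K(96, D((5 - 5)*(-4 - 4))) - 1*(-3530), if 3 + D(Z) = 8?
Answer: 3756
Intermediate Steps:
D(Z) = 5 (D(Z) = -3 + 8 = 5)
K(h, I) = 125 + I + h (K(h, I) = (I + h) + 125 = 125 + I + h)
K(96, D((5 - 5)*(-4 - 4))) - 1*(-3530) = (125 + 5 + 96) - 1*(-3530) = 226 + 3530 = 3756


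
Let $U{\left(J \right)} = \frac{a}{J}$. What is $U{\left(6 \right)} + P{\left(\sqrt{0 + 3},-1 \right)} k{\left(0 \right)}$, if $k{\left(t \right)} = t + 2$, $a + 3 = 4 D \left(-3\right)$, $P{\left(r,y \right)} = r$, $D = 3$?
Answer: $- \frac{13}{2} + 2 \sqrt{3} \approx -3.0359$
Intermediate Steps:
$a = -39$ ($a = -3 + 4 \cdot 3 \left(-3\right) = -3 + 12 \left(-3\right) = -3 - 36 = -39$)
$U{\left(J \right)} = - \frac{39}{J}$
$k{\left(t \right)} = 2 + t$
$U{\left(6 \right)} + P{\left(\sqrt{0 + 3},-1 \right)} k{\left(0 \right)} = - \frac{39}{6} + \sqrt{0 + 3} \left(2 + 0\right) = \left(-39\right) \frac{1}{6} + \sqrt{3} \cdot 2 = - \frac{13}{2} + 2 \sqrt{3}$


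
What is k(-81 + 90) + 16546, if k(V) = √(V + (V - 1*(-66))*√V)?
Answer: 16546 + 3*√26 ≈ 16561.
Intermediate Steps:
k(V) = √(V + √V*(66 + V)) (k(V) = √(V + (V + 66)*√V) = √(V + (66 + V)*√V) = √(V + √V*(66 + V)))
k(-81 + 90) + 16546 = √((-81 + 90) + (-81 + 90)^(3/2) + 66*√(-81 + 90)) + 16546 = √(9 + 9^(3/2) + 66*√9) + 16546 = √(9 + 27 + 66*3) + 16546 = √(9 + 27 + 198) + 16546 = √234 + 16546 = 3*√26 + 16546 = 16546 + 3*√26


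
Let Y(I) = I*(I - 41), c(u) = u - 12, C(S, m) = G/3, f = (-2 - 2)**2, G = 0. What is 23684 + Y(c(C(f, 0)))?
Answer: 24320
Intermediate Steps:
f = 16 (f = (-4)**2 = 16)
C(S, m) = 0 (C(S, m) = 0/3 = 0*(1/3) = 0)
c(u) = -12 + u
Y(I) = I*(-41 + I)
23684 + Y(c(C(f, 0))) = 23684 + (-12 + 0)*(-41 + (-12 + 0)) = 23684 - 12*(-41 - 12) = 23684 - 12*(-53) = 23684 + 636 = 24320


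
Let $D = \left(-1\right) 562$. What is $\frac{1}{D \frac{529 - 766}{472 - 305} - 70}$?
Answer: $\frac{167}{121504} \approx 0.0013744$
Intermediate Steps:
$D = -562$
$\frac{1}{D \frac{529 - 766}{472 - 305} - 70} = \frac{1}{- 562 \frac{529 - 766}{472 - 305} - 70} = \frac{1}{- 562 \left(- \frac{237}{167}\right) - 70} = \frac{1}{- 562 \left(\left(-237\right) \frac{1}{167}\right) - 70} = \frac{1}{\left(-562\right) \left(- \frac{237}{167}\right) - 70} = \frac{1}{\frac{133194}{167} - 70} = \frac{1}{\frac{121504}{167}} = \frac{167}{121504}$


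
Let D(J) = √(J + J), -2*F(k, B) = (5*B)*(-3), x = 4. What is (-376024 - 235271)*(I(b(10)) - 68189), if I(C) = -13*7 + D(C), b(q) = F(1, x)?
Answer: 41739222600 - 1222590*√15 ≈ 4.1735e+10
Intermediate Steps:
F(k, B) = 15*B/2 (F(k, B) = -5*B*(-3)/2 = -(-15)*B/2 = 15*B/2)
D(J) = √2*√J (D(J) = √(2*J) = √2*√J)
b(q) = 30 (b(q) = (15/2)*4 = 30)
I(C) = -91 + √2*√C (I(C) = -13*7 + √2*√C = -91 + √2*√C)
(-376024 - 235271)*(I(b(10)) - 68189) = (-376024 - 235271)*((-91 + √2*√30) - 68189) = -611295*((-91 + 2*√15) - 68189) = -611295*(-68280 + 2*√15) = 41739222600 - 1222590*√15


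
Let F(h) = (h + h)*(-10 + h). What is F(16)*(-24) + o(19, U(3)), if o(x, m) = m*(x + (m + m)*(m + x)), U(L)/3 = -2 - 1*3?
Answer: -3093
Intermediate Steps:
U(L) = -15 (U(L) = 3*(-2 - 1*3) = 3*(-2 - 3) = 3*(-5) = -15)
F(h) = 2*h*(-10 + h) (F(h) = (2*h)*(-10 + h) = 2*h*(-10 + h))
o(x, m) = m*(x + 2*m*(m + x)) (o(x, m) = m*(x + (2*m)*(m + x)) = m*(x + 2*m*(m + x)))
F(16)*(-24) + o(19, U(3)) = (2*16*(-10 + 16))*(-24) - 15*(19 + 2*(-15)² + 2*(-15)*19) = (2*16*6)*(-24) - 15*(19 + 2*225 - 570) = 192*(-24) - 15*(19 + 450 - 570) = -4608 - 15*(-101) = -4608 + 1515 = -3093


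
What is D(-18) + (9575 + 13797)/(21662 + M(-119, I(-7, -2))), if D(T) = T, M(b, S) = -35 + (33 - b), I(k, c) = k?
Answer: -368650/21779 ≈ -16.927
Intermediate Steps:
M(b, S) = -2 - b
D(-18) + (9575 + 13797)/(21662 + M(-119, I(-7, -2))) = -18 + (9575 + 13797)/(21662 + (-2 - 1*(-119))) = -18 + 23372/(21662 + (-2 + 119)) = -18 + 23372/(21662 + 117) = -18 + 23372/21779 = -368650/21779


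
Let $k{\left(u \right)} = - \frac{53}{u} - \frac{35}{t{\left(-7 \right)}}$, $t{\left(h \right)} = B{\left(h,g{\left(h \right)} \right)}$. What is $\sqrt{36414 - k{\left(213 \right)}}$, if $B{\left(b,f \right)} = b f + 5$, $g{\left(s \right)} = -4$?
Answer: $\frac{\sqrt{199907267010}}{2343} \approx 190.83$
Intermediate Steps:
$B{\left(b,f \right)} = 5 + b f$
$t{\left(h \right)} = 5 - 4 h$ ($t{\left(h \right)} = 5 + h \left(-4\right) = 5 - 4 h$)
$k{\left(u \right)} = - \frac{35}{33} - \frac{53}{u}$ ($k{\left(u \right)} = - \frac{53}{u} - \frac{35}{5 - -28} = - \frac{53}{u} - \frac{35}{5 + 28} = - \frac{53}{u} - \frac{35}{33} = - \frac{35}{33} - \frac{53}{u}$)
$\sqrt{36414 - k{\left(213 \right)}} = \sqrt{36414 - \left(- \frac{35}{33} - \frac{53}{213}\right)} = \sqrt{36414 - - \frac{3068}{2343}} = \sqrt{36414 + \frac{3068}{2343}} = \sqrt{\frac{85321070}{2343}} = \frac{\sqrt{199907267010}}{2343}$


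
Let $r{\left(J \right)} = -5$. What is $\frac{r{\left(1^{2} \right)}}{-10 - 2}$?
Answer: $\frac{5}{12} \approx 0.41667$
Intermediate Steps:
$\frac{r{\left(1^{2} \right)}}{-10 - 2} = - \frac{5}{-10 - 2} = - \frac{5}{-12} = \left(-5\right) \left(- \frac{1}{12}\right) = \frac{5}{12}$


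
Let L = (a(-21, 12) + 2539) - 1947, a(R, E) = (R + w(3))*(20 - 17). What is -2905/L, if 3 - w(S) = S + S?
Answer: -581/104 ≈ -5.5865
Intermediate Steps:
w(S) = 3 - 2*S (w(S) = 3 - (S + S) = 3 - 2*S)
a(R, E) = -9 + 3*R (a(R, E) = (R + (3 - 2*3))*(20 - 17) = (R + (3 - 6))*3 = (R - 3)*3 = (-3 + R)*3 = -9 + 3*R)
L = 520 (L = ((-9 + 3*(-21)) + 2539) - 1947 = ((-9 - 63) + 2539) - 1947 = (-72 + 2539) - 1947 = 2467 - 1947 = 520)
-2905/L = -2905/520 = -2905*1/520 = -581/104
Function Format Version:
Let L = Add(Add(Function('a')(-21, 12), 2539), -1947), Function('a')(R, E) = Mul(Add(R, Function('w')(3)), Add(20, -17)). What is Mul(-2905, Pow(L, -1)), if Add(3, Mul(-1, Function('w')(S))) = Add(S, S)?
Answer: Rational(-581, 104) ≈ -5.5865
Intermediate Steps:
Function('w')(S) = Add(3, Mul(-2, S)) (Function('w')(S) = Add(3, Mul(-1, Add(S, S))) = Add(3, Mul(-1, Mul(2, S))) = Add(3, Mul(-2, S)))
Function('a')(R, E) = Add(-9, Mul(3, R)) (Function('a')(R, E) = Mul(Add(R, Add(3, Mul(-2, 3))), Add(20, -17)) = Mul(Add(R, Add(3, -6)), 3) = Mul(Add(R, -3), 3) = Mul(Add(-3, R), 3) = Add(-9, Mul(3, R)))
L = 520 (L = Add(Add(Add(-9, Mul(3, -21)), 2539), -1947) = Add(Add(Add(-9, -63), 2539), -1947) = Add(Add(-72, 2539), -1947) = Add(2467, -1947) = 520)
Mul(-2905, Pow(L, -1)) = Mul(-2905, Pow(520, -1)) = Mul(-2905, Rational(1, 520)) = Rational(-581, 104)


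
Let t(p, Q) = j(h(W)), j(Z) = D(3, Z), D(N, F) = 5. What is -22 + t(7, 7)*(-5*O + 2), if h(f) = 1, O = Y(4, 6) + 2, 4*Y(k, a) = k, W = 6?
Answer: -87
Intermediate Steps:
Y(k, a) = k/4
O = 3 (O = (¼)*4 + 2 = 1 + 2 = 3)
j(Z) = 5
t(p, Q) = 5
-22 + t(7, 7)*(-5*O + 2) = -22 + 5*(-5*3 + 2) = -22 + 5*(-15 + 2) = -22 + 5*(-13) = -22 - 65 = -87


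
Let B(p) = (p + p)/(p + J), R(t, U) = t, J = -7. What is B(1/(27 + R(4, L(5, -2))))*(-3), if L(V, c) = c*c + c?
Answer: 1/36 ≈ 0.027778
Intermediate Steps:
L(V, c) = c + c² (L(V, c) = c² + c = c + c²)
B(p) = 2*p/(-7 + p) (B(p) = (p + p)/(p - 7) = (2*p)/(-7 + p) = 2*p/(-7 + p))
B(1/(27 + R(4, L(5, -2))))*(-3) = (2/((27 + 4)*(-7 + 1/(27 + 4))))*(-3) = (2/(31*(-7 + 1/31)))*(-3) = (2*(1/31)/(-7 + 1/31))*(-3) = (2*(1/31)/(-216/31))*(-3) = (2*(1/31)*(-31/216))*(-3) = -1/108*(-3) = 1/36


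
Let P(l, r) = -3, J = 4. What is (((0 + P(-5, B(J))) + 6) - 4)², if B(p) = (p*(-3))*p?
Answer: 1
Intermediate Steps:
B(p) = -3*p² (B(p) = (-3*p)*p = -3*p²)
(((0 + P(-5, B(J))) + 6) - 4)² = (((0 - 3) + 6) - 4)² = ((-3 + 6) - 4)² = (3 - 4)² = (-1)² = 1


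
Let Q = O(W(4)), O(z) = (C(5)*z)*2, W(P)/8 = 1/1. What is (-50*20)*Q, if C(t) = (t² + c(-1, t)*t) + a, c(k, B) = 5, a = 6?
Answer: -896000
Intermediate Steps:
C(t) = 6 + t² + 5*t (C(t) = (t² + 5*t) + 6 = 6 + t² + 5*t)
W(P) = 8 (W(P) = 8/1 = 8*1 = 8)
O(z) = 112*z (O(z) = ((6 + 5² + 5*5)*z)*2 = ((6 + 25 + 25)*z)*2 = (56*z)*2 = 112*z)
Q = 896 (Q = 112*8 = 896)
(-50*20)*Q = -50*20*896 = -1000*896 = -896000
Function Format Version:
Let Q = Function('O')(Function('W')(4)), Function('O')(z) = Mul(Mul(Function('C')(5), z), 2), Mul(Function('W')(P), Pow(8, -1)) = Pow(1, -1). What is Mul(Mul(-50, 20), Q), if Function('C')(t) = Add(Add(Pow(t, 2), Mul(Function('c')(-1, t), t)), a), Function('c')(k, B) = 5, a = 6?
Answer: -896000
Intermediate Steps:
Function('C')(t) = Add(6, Pow(t, 2), Mul(5, t)) (Function('C')(t) = Add(Add(Pow(t, 2), Mul(5, t)), 6) = Add(6, Pow(t, 2), Mul(5, t)))
Function('W')(P) = 8 (Function('W')(P) = Mul(8, Pow(1, -1)) = Mul(8, 1) = 8)
Function('O')(z) = Mul(112, z) (Function('O')(z) = Mul(Mul(Add(6, Pow(5, 2), Mul(5, 5)), z), 2) = Mul(Mul(Add(6, 25, 25), z), 2) = Mul(Mul(56, z), 2) = Mul(112, z))
Q = 896 (Q = Mul(112, 8) = 896)
Mul(Mul(-50, 20), Q) = Mul(Mul(-50, 20), 896) = Mul(-1000, 896) = -896000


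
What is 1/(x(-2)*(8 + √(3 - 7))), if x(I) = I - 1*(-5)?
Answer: 2/51 - I/102 ≈ 0.039216 - 0.0098039*I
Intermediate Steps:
x(I) = 5 + I (x(I) = I + 5 = 5 + I)
1/(x(-2)*(8 + √(3 - 7))) = 1/((5 - 2)*(8 + √(3 - 7))) = 1/(3*(8 + √(-4))) = 1/(3*(8 + 2*I)) = 1/(24 + 6*I) = (24 - 6*I)/612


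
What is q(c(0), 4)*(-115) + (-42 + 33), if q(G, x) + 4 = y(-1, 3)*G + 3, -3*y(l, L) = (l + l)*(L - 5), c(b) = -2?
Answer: -602/3 ≈ -200.67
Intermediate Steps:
y(l, L) = -2*l*(-5 + L)/3 (y(l, L) = -(l + l)*(L - 5)/3 = -2*l*(-5 + L)/3)
q(G, x) = -1 - 4*G/3 (q(G, x) = -4 + (((2/3)*(-1)*(5 - 1*3))*G + 3) = -4 + (((2/3)*(-1)*(5 - 3))*G + 3) = -4 + (((2/3)*(-1)*2)*G + 3) = -4 + (-4*G/3 + 3) = -4 + (3 - 4*G/3) = -1 - 4*G/3)
q(c(0), 4)*(-115) + (-42 + 33) = (-1 - 4/3*(-2))*(-115) + (-42 + 33) = (-1 + 8/3)*(-115) - 9 = (5/3)*(-115) - 9 = -575/3 - 9 = -602/3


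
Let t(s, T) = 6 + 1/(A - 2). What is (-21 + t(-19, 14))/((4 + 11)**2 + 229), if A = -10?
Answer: -181/5448 ≈ -0.033223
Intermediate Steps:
t(s, T) = 71/12 (t(s, T) = 6 + 1/(-10 - 2) = 6 + 1/(-12) = 6 - 1/12 = 71/12)
(-21 + t(-19, 14))/((4 + 11)**2 + 229) = (-21 + 71/12)/((4 + 11)**2 + 229) = -181/(12*(15**2 + 229)) = -181/(12*(225 + 229)) = -181/12/454 = -181/12*1/454 = -181/5448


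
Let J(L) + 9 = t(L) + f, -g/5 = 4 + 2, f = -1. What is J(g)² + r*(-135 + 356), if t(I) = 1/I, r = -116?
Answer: -22981799/900 ≈ -25535.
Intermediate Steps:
g = -30 (g = -5*(4 + 2) = -5*6 = -30)
t(I) = 1/I
J(L) = -10 + 1/L (J(L) = -9 + (1/L - 1) = -9 + (-1 + 1/L) = -10 + 1/L)
J(g)² + r*(-135 + 356) = (-10 + 1/(-30))² - 116*(-135 + 356) = (-10 - 1/30)² - 116*221 = (-301/30)² - 25636 = 90601/900 - 25636 = -22981799/900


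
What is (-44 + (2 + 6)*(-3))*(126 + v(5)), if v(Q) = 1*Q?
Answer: -8908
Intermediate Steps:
v(Q) = Q
(-44 + (2 + 6)*(-3))*(126 + v(5)) = (-44 + (2 + 6)*(-3))*(126 + 5) = (-44 + 8*(-3))*131 = (-44 - 24)*131 = -68*131 = -8908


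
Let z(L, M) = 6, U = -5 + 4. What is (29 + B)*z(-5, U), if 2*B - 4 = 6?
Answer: 204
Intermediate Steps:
U = -1
B = 5 (B = 2 + (½)*6 = 2 + 3 = 5)
(29 + B)*z(-5, U) = (29 + 5)*6 = 34*6 = 204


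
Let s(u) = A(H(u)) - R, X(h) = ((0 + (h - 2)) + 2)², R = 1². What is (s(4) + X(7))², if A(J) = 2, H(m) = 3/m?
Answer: 2500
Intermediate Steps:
R = 1
X(h) = h² (X(h) = ((0 + (-2 + h)) + 2)² = ((-2 + h) + 2)² = h²)
s(u) = 1 (s(u) = 2 - 1*1 = 2 - 1 = 1)
(s(4) + X(7))² = (1 + 7²)² = (1 + 49)² = 50² = 2500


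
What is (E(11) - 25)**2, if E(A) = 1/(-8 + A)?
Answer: 5476/9 ≈ 608.44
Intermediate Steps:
(E(11) - 25)**2 = (1/(-8 + 11) - 25)**2 = (1/3 - 25)**2 = (-74/3)**2 = 5476/9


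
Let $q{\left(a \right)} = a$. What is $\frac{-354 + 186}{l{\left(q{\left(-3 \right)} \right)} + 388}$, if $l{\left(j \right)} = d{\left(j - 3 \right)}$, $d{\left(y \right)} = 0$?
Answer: $- \frac{42}{97} \approx -0.43299$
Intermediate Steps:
$l{\left(j \right)} = 0$
$\frac{-354 + 186}{l{\left(q{\left(-3 \right)} \right)} + 388} = \frac{-354 + 186}{0 + 388} = - \frac{168}{388} = \left(-168\right) \frac{1}{388} = - \frac{42}{97}$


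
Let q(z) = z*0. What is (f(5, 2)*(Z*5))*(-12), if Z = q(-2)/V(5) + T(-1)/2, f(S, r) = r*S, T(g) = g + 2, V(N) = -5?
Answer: -300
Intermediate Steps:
T(g) = 2 + g
q(z) = 0
f(S, r) = S*r
Z = ½ (Z = 0/(-5) + (2 - 1)/2 = 0*(-⅕) + 1*(½) = 0 + ½ = ½ ≈ 0.50000)
(f(5, 2)*(Z*5))*(-12) = ((5*2)*((½)*5))*(-12) = (10*(5/2))*(-12) = 25*(-12) = -300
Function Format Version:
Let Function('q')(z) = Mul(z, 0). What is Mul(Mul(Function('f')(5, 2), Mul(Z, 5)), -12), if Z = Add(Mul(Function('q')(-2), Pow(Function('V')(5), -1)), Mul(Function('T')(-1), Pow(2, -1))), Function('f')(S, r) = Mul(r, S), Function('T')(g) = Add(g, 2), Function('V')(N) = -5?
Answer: -300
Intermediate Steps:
Function('T')(g) = Add(2, g)
Function('q')(z) = 0
Function('f')(S, r) = Mul(S, r)
Z = Rational(1, 2) (Z = Add(Mul(0, Pow(-5, -1)), Mul(Add(2, -1), Pow(2, -1))) = Add(Mul(0, Rational(-1, 5)), Mul(1, Rational(1, 2))) = Add(0, Rational(1, 2)) = Rational(1, 2) ≈ 0.50000)
Mul(Mul(Function('f')(5, 2), Mul(Z, 5)), -12) = Mul(Mul(Mul(5, 2), Mul(Rational(1, 2), 5)), -12) = Mul(Mul(10, Rational(5, 2)), -12) = Mul(25, -12) = -300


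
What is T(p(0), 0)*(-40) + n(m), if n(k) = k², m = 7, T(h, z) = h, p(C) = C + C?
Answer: 49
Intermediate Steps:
p(C) = 2*C
T(p(0), 0)*(-40) + n(m) = (2*0)*(-40) + 7² = 0*(-40) + 49 = 0 + 49 = 49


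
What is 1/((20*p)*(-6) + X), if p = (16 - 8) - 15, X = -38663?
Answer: -1/37823 ≈ -2.6439e-5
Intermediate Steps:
p = -7 (p = 8 - 15 = -7)
1/((20*p)*(-6) + X) = 1/((20*(-7))*(-6) - 38663) = 1/(-140*(-6) - 38663) = 1/(840 - 38663) = 1/(-37823) = -1/37823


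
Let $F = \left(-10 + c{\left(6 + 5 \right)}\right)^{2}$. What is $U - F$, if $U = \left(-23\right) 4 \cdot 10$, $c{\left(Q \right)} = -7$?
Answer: $-1209$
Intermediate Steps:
$F = 289$ ($F = \left(-10 - 7\right)^{2} = \left(-17\right)^{2} = 289$)
$U = -920$ ($U = \left(-92\right) 10 = -920$)
$U - F = -920 - 289 = -1209$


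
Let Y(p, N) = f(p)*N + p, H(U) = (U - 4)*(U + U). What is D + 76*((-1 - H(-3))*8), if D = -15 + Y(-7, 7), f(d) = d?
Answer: -26215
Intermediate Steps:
H(U) = 2*U*(-4 + U) (H(U) = (-4 + U)*(2*U) = 2*U*(-4 + U))
Y(p, N) = p + N*p (Y(p, N) = p*N + p = N*p + p = p + N*p)
D = -71 (D = -15 - 7*(1 + 7) = -15 - 7*8 = -15 - 56 = -71)
D + 76*((-1 - H(-3))*8) = -71 + 76*((-1 - 2*(-3)*(-4 - 3))*8) = -71 + 76*((-1 - 2*(-3)*(-7))*8) = -71 + 76*((-1 - 1*42)*8) = -71 + 76*((-1 - 42)*8) = -71 + 76*(-43*8) = -71 + 76*(-344) = -71 - 26144 = -26215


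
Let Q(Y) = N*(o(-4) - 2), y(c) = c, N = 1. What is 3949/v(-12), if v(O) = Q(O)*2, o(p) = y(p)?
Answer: -3949/12 ≈ -329.08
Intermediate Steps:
o(p) = p
Q(Y) = -6 (Q(Y) = 1*(-4 - 2) = 1*(-6) = -6)
v(O) = -12 (v(O) = -6*2 = -12)
3949/v(-12) = 3949/(-12) = 3949*(-1/12) = -3949/12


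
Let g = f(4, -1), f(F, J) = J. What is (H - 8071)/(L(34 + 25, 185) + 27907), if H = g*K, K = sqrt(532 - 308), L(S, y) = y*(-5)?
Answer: -8071/26982 - 2*sqrt(14)/13491 ≈ -0.29968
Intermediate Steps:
L(S, y) = -5*y
g = -1
K = 4*sqrt(14) (K = sqrt(224) = 4*sqrt(14) ≈ 14.967)
H = -4*sqrt(14) ≈ -14.967
(H - 8071)/(L(34 + 25, 185) + 27907) = (-4*sqrt(14) - 8071)/(-5*185 + 27907) = (-8071 - 4*sqrt(14))/(-925 + 27907) = (-8071 - 4*sqrt(14))/26982 = (-8071 - 4*sqrt(14))*(1/26982) = -8071/26982 - 2*sqrt(14)/13491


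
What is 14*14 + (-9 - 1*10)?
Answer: 177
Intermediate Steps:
14*14 + (-9 - 1*10) = 196 + (-9 - 10) = 196 - 19 = 177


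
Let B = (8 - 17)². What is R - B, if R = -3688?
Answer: -3769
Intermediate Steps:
B = 81 (B = (-9)² = 81)
R - B = -3688 - 1*81 = -3688 - 81 = -3769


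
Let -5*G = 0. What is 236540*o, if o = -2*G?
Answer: 0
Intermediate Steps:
G = 0 (G = -⅕*0 = 0)
o = 0 (o = -2*0 = 0)
236540*o = 236540*0 = 0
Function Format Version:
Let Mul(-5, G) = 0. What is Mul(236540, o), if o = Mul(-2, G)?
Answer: 0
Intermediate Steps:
G = 0 (G = Mul(Rational(-1, 5), 0) = 0)
o = 0 (o = Mul(-2, 0) = 0)
Mul(236540, o) = Mul(236540, 0) = 0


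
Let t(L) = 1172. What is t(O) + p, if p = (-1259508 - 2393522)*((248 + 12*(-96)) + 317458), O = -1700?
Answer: -1156381257448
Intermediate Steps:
p = -1156381258620 (p = -3653030*((248 - 1152) + 317458) = -3653030*(-904 + 317458) = -3653030*316554 = -1156381258620)
t(O) + p = 1172 - 1156381258620 = -1156381257448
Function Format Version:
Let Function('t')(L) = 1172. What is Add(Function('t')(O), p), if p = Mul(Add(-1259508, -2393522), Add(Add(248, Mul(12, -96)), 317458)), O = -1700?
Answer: -1156381257448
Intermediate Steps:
p = -1156381258620 (p = Mul(-3653030, Add(Add(248, -1152), 317458)) = Mul(-3653030, Add(-904, 317458)) = Mul(-3653030, 316554) = -1156381258620)
Add(Function('t')(O), p) = Add(1172, -1156381258620) = -1156381257448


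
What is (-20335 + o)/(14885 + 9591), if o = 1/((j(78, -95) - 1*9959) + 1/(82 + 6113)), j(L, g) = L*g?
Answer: -2188065405785/2633640950104 ≈ -0.83081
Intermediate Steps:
o = -6195/107600954 (o = 1/((78*(-95) - 1*9959) + 1/(82 + 6113)) = 1/((-7410 - 9959) + 1/6195) = 1/(-17369 + 1/6195) = 1/(-107600954/6195) = -6195/107600954 ≈ -5.7574e-5)
(-20335 + o)/(14885 + 9591) = (-20335 - 6195/107600954)/(14885 + 9591) = -2188065405785/107600954/24476 = -2188065405785/107600954*1/24476 = -2188065405785/2633640950104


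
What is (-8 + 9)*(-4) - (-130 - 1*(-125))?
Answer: 1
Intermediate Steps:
(-8 + 9)*(-4) - (-130 - 1*(-125)) = 1*(-4) - (-130 + 125) = -4 - 1*(-5) = -4 + 5 = 1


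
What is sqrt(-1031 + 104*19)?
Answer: 3*sqrt(105) ≈ 30.741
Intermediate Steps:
sqrt(-1031 + 104*19) = sqrt(-1031 + 1976) = sqrt(945) = 3*sqrt(105)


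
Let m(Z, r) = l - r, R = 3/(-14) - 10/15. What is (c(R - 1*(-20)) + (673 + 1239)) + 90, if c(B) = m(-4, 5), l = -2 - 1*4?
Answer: 1991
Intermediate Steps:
l = -6 (l = -2 - 4 = -6)
R = -37/42 (R = 3*(-1/14) - 10*1/15 = -3/14 - ⅔ = -37/42 ≈ -0.88095)
m(Z, r) = -6 - r
c(B) = -11 (c(B) = -6 - 1*5 = -6 - 5 = -11)
(c(R - 1*(-20)) + (673 + 1239)) + 90 = (-11 + (673 + 1239)) + 90 = (-11 + 1912) + 90 = 1901 + 90 = 1991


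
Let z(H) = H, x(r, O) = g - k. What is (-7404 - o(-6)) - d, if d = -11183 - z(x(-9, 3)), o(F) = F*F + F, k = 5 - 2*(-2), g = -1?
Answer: 3739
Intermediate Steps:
k = 9 (k = 5 + 4 = 9)
x(r, O) = -10 (x(r, O) = -1 - 1*9 = -1 - 9 = -10)
o(F) = F + F² (o(F) = F² + F = F + F²)
d = -11173 (d = -11183 - 1*(-10) = -11183 + 10 = -11173)
(-7404 - o(-6)) - d = (-7404 - (-6)*(1 - 6)) - 1*(-11173) = (-7404 - (-6)*(-5)) + 11173 = (-7404 - 1*30) + 11173 = (-7404 - 30) + 11173 = -7434 + 11173 = 3739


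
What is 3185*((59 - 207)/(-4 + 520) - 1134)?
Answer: -466038755/129 ≈ -3.6127e+6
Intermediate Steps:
3185*((59 - 207)/(-4 + 520) - 1134) = 3185*(-148/516 - 1134) = 3185*(-148*1/516 - 1134) = 3185*(-37/129 - 1134) = 3185*(-146323/129) = -466038755/129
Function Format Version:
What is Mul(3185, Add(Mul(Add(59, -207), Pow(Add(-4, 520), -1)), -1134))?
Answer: Rational(-466038755, 129) ≈ -3.6127e+6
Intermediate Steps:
Mul(3185, Add(Mul(Add(59, -207), Pow(Add(-4, 520), -1)), -1134)) = Mul(3185, Add(Mul(-148, Pow(516, -1)), -1134)) = Mul(3185, Add(Mul(-148, Rational(1, 516)), -1134)) = Mul(3185, Add(Rational(-37, 129), -1134)) = Mul(3185, Rational(-146323, 129)) = Rational(-466038755, 129)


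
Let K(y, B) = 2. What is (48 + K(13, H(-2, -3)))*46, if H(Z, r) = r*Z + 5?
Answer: 2300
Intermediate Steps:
H(Z, r) = 5 + Z*r (H(Z, r) = Z*r + 5 = 5 + Z*r)
(48 + K(13, H(-2, -3)))*46 = (48 + 2)*46 = 50*46 = 2300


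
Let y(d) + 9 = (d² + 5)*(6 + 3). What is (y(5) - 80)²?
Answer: 32761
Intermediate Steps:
y(d) = 36 + 9*d² (y(d) = -9 + (d² + 5)*(6 + 3) = -9 + (5 + d²)*9 = -9 + (45 + 9*d²) = 36 + 9*d²)
(y(5) - 80)² = ((36 + 9*5²) - 80)² = ((36 + 9*25) - 80)² = ((36 + 225) - 80)² = (261 - 80)² = 181² = 32761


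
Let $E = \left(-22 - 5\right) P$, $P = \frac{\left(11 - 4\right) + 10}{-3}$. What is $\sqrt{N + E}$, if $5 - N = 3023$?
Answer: $i \sqrt{2865} \approx 53.526 i$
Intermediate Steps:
$N = -3018$ ($N = 5 - 3023 = -3018$)
$P = - \frac{17}{3}$ ($P = \left(7 + 10\right) \left(- \frac{1}{3}\right) = 17 \left(- \frac{1}{3}\right) = - \frac{17}{3} \approx -5.6667$)
$E = 153$ ($E = \left(-22 - 5\right) \left(- \frac{17}{3}\right) = \left(-27\right) \left(- \frac{17}{3}\right) = 153$)
$\sqrt{N + E} = \sqrt{-3018 + 153} = \sqrt{-2865} = i \sqrt{2865}$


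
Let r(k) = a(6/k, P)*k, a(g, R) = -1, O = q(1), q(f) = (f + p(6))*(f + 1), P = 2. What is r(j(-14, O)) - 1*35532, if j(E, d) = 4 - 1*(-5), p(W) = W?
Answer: -35541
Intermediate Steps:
q(f) = (1 + f)*(6 + f) (q(f) = (f + 6)*(f + 1) = (6 + f)*(1 + f) = (1 + f)*(6 + f))
O = 14 (O = 6 + 1² + 7*1 = 6 + 1 + 7 = 14)
j(E, d) = 9 (j(E, d) = 4 + 5 = 9)
r(k) = -k
r(j(-14, O)) - 1*35532 = -1*9 - 1*35532 = -9 - 35532 = -35541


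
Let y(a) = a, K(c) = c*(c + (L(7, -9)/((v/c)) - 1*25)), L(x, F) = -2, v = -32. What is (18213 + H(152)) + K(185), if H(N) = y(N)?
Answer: 801665/16 ≈ 50104.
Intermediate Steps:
K(c) = c*(-25 + 17*c/16) (K(c) = c*(c + (-2*(-c/32) - 1*25)) = c*(c + (-(-1)*c/16 - 25)) = c*(c + (c/16 - 25)) = c*(c + (-25 + c/16)) = c*(-25 + 17*c/16))
H(N) = N
(18213 + H(152)) + K(185) = (18213 + 152) + (1/16)*185*(-400 + 17*185) = 18365 + (1/16)*185*(-400 + 3145) = 18365 + (1/16)*185*2745 = 18365 + 507825/16 = 801665/16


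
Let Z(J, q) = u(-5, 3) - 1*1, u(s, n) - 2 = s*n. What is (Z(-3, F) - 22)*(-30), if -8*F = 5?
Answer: 1080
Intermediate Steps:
F = -5/8 (F = -⅛*5 = -5/8 ≈ -0.62500)
u(s, n) = 2 + n*s (u(s, n) = 2 + s*n = 2 + n*s)
Z(J, q) = -14 (Z(J, q) = (2 + 3*(-5)) - 1*1 = (2 - 15) - 1 = -13 - 1 = -14)
(Z(-3, F) - 22)*(-30) = (-14 - 22)*(-30) = -36*(-30) = 1080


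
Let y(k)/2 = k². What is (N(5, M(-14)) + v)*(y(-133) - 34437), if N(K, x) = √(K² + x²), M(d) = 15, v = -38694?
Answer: -36411054 + 4705*√10 ≈ -3.6396e+7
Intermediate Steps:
y(k) = 2*k²
(N(5, M(-14)) + v)*(y(-133) - 34437) = (√(5² + 15²) - 38694)*(2*(-133)² - 34437) = (√(25 + 225) - 38694)*(2*17689 - 34437) = (√250 - 38694)*(35378 - 34437) = (5*√10 - 38694)*941 = (-38694 + 5*√10)*941 = -36411054 + 4705*√10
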